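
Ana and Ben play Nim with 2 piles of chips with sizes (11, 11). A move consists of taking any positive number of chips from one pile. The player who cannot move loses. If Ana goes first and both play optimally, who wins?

Ben wins

In binary:
  1011  (11)
  1011  (11)
  ----
  0000  (0)
The nim-sum is 0, so this is a P-position: the player to move is in a losing position under optimal play; Ana is about to move from it and so loses — Ben wins.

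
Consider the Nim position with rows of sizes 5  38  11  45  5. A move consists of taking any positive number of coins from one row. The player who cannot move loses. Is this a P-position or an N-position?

P-position

Bitwise XOR of the heap sizes:
  000101  (5)
  100110  (38)
  001011  (11)
  101101  (45)
  000101  (5)
  ------
  000000  (0)
The nim-sum is 0, so this is a P-position: the player to move is in a losing position under optimal play.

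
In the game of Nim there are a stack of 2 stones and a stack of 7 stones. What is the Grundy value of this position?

Compute the nim-sum pairwise:
2 ⊕ 7 = 5

5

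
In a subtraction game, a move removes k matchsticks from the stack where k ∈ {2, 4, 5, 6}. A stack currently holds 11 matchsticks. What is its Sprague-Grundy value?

1

Build the Grundy sequence with g(k) = mex{g(k−s) : s ∈ {2, 4, 5, 6}, s ≤ k}:
g(0) = mex{} = 0
g(1) = mex{} = 0
g(2) = mex{0} = 1
g(3) = mex{0} = 1
g(4) = mex{0,1} = 2
g(5) = mex{0,1} = 2
g(6) = mex{0,1,2} = 3
g(7) = mex{0,1,2} = 3
g(8) = mex{1,2,3} = 0
g(9) = mex{1,2,3} = 0
g(10) = mex{0,2,3} = 1
g(11) = mex{0,2,3} = 1
So g(11) = 1.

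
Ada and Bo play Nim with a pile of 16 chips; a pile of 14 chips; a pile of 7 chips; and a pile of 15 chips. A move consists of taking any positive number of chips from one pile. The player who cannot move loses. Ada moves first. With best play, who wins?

In binary:
  10000  (16)
  01110  (14)
  00111  (7)
  01111  (15)
  -----
  10110  (22)
The nim-sum is 22 ≠ 0, so this is an N-position: the player to move can win; Ada has a winning move.

Ada wins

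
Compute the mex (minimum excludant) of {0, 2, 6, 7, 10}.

0 is in the set but 1 is not, so the mex is 1.

1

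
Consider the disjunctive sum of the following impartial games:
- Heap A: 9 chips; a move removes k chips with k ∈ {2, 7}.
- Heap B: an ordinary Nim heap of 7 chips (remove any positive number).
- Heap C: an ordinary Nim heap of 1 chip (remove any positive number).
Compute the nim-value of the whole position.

6

For heap A, compute g(0), g(1), … with moves {2, 7}:
k:     0  1  2  3  4  5  6  7  8  9
g(k):  0  0  1  1  0  0  1  1  2  0
So g(9) = 0.
Heap B is a plain Nim heap of size 7, so its Grundy value is 7.
Heap C is a plain Nim heap of size 1, so its Grundy value is 1.
The value of a disjunctive sum is the nim-sum of the parts.
Combined value = 0 ⊕ 7 ⊕ 1 = 6.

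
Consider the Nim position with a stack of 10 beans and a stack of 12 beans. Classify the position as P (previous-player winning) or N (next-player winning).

Nim-sum: 10 ⊕ 12 = 6.
The nim-sum is 6 ≠ 0, so this is an N-position: the player to move can win.

N-position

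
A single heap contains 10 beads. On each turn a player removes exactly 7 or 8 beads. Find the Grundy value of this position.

1

Compute g(0), g(1), … for moves {7, 8}:
k:     0  1  2  3  4  5  6  7  8  9 10
g(k):  0  0  0  0  0  0  0  1  1  1  1
So g(10) = 1.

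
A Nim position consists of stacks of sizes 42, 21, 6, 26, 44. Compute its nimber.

Bitwise XOR of the heap sizes:
  101010  (42)
  010101  (21)
  000110  (6)
  011010  (26)
  101100  (44)
  ------
  001111  (15)

15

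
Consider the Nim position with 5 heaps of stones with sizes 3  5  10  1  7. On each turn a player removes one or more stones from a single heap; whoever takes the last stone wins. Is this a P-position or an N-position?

N-position

Nim-sum: 3 ^ 5 ^ 10 ^ 1 ^ 7 = 10.
The nim-sum is 10 ≠ 0, so this is an N-position: the player to move can win.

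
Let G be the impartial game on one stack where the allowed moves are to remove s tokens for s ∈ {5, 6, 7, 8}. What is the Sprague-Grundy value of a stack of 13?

Grundy values for subtraction set {5, 6, 7, 8}:
g(0) = mex{} = 0
g(1) = mex{} = 0
g(2) = mex{} = 0
g(3) = mex{} = 0
g(4) = mex{} = 0
g(5) = mex{0} = 1
g(6) = mex{0} = 1
g(7) = mex{0} = 1
g(8) = mex{0} = 1
g(9) = mex{0} = 1
g(10) = mex{0,1} = 2
g(11) = mex{0,1} = 2
g(12) = mex{0,1} = 2
g(13) = mex{1} = 0
So g(13) = 0.

0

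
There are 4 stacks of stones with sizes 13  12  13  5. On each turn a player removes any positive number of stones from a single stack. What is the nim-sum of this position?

9

Write each in binary and XOR column by column:
  1101  (13)
  1100  (12)
  1101  (13)
  0101  (5)
  ----
  1001  (9)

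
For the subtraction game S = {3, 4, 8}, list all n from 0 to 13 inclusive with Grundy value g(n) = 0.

0, 1, 2, 7, 12, 13

Grundy values for subtraction set {3, 4, 8}:
g(0) = mex{} = 0
g(1) = mex{} = 0
g(2) = mex{} = 0
g(3) = mex{0} = 1
g(4) = mex{0} = 1
g(5) = mex{0} = 1
g(6) = mex{0,1} = 2
g(7) = mex{1} = 0
g(8) = mex{0,1} = 2
g(9) = mex{0,1,2} = 3
g(10) = mex{0,2} = 1
g(11) = mex{0,1,2} = 3
g(12) = mex{1,2,3} = 0
g(13) = mex{1,3} = 0
The P-positions (g = 0) in 0..13 are 0, 1, 2, 7, 12, 13.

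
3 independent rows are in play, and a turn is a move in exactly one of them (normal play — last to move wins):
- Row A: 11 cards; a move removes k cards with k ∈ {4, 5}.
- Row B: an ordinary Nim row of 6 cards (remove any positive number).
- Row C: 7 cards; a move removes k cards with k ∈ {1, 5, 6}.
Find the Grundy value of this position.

Build the Grundy sequence for row A with g(k) = mex{g(k−s) : s ∈ {4, 5}, s ≤ k}:
k:     0  1  2  3  4  5  6  7  8  9 10 11
g(k):  0  0  0  0  1  1  1  1  2  0  0  0
So g(11) = 0.
Row B is a plain Nim row of size 6, so its Grundy value is 6.
Build the Grundy sequence for row C with g(k) = mex{g(k−s) : s ∈ {1, 5, 6}, s ≤ k}:
g(0) = mex{} = 0
g(1) = mex{0} = 1
g(2) = mex{1} = 0
g(3) = mex{0} = 1
g(4) = mex{1} = 0
g(5) = mex{0} = 1
g(6) = mex{0,1} = 2
g(7) = mex{0,1,2} = 3
So g(7) = 3.
The value of a disjunctive sum is the nim-sum of the parts.
Combined value = 0 ⊕ 6 ⊕ 3 = 5.

5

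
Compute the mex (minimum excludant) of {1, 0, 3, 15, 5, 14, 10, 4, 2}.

6

The values 0, 1, 2, 3, 4, 5 are all present; 6 is the first non-negative integer missing from the set.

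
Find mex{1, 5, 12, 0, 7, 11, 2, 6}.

3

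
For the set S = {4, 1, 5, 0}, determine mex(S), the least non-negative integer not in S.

The values 0, 1 are all present; 2 is the first non-negative integer missing from the set.

2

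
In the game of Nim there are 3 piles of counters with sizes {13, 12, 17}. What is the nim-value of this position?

Nim-sum: 13 XOR 12 XOR 17 = 16.

16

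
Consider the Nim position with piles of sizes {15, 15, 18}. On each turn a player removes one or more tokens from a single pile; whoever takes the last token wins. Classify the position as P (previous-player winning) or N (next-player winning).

N-position

Bitwise XOR of the heap sizes:
  01111  (15)
  01111  (15)
  10010  (18)
  -----
  10010  (18)
The nim-sum is 18 ≠ 0, so this is an N-position: the player to move can win.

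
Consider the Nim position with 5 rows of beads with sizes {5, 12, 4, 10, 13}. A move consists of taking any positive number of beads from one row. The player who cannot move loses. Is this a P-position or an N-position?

Write each in binary and XOR column by column:
  0101  (5)
  1100  (12)
  0100  (4)
  1010  (10)
  1101  (13)
  ----
  1010  (10)
The nim-sum is 10 ≠ 0, so this is an N-position: the player to move can win.

N-position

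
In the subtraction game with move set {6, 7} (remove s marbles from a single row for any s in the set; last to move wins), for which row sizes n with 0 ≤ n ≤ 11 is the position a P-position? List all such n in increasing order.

Compute g(0), g(1), … for moves {6, 7}:
g(0) = mex{} = 0
g(1) = mex{} = 0
g(2) = mex{} = 0
g(3) = mex{} = 0
g(4) = mex{} = 0
g(5) = mex{} = 0
g(6) = mex{0} = 1
g(7) = mex{0} = 1
g(8) = mex{0} = 1
g(9) = mex{0} = 1
g(10) = mex{0} = 1
g(11) = mex{0} = 1
The P-positions (g = 0) in 0..11 are 0, 1, 2, 3, 4, 5.

0, 1, 2, 3, 4, 5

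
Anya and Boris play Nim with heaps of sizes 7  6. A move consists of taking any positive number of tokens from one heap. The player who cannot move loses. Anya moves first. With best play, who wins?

Anya wins

Nim-sum: 7 ⊕ 6 = 1.
The nim-sum is 1 ≠ 0, so this is an N-position: the player to move can win; Anya has a winning move.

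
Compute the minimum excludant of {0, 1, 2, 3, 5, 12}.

4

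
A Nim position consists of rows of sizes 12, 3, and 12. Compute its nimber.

Nim-sum: 12 ^ 3 ^ 12 = 3.

3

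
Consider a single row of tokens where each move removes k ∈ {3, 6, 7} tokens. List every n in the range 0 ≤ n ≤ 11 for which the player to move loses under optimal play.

0, 1, 2, 10, 11

Grundy values for subtraction set {3, 6, 7}:
k:     0  1  2  3  4  5  6  7  8  9 10 11
g(k):  0  0  0  1  1  1  2  2  2  3  0  0
The P-positions (g = 0) in 0..11 are 0, 1, 2, 10, 11.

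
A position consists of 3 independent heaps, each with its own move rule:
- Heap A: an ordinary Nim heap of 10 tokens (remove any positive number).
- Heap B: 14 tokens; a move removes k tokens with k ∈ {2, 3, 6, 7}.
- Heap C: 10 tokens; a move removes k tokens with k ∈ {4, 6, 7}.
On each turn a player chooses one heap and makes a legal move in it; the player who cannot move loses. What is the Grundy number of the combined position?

Heap A is a plain Nim heap of size 10, so its Grundy value is 10.
Grundy values for heap B (subtraction set {2, 3, 6, 7}):
k:     0  1  2  3  4  5  6  7  8  9 10 11 12 13 14
g(k):  0  0  1  1  2  0  3  1  2  0  0  1  1  2  0
So g(14) = 0.
For heap C, compute g(0), g(1), … with moves {4, 6, 7}:
k:     0  1  2  3  4  5  6  7  8  9 10
g(k):  0  0  0  0  1  1  1  1  2  2  2
So g(10) = 2.
The value of a disjunctive sum is the nim-sum of the parts.
Combined value = 10 XOR 0 XOR 2 = 8.

8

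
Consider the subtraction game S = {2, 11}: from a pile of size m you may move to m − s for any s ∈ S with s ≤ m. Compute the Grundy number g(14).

Build the Grundy sequence with g(k) = mex{g(k−s) : s ∈ {2, 11}, s ≤ k}:
k:     0  1  2  3  4  5  6  7  8  9 10 11 12 13 14
g(k):  0  0  1  1  0  0  1  1  0  0  1  1  2  0  0
So g(14) = 0.

0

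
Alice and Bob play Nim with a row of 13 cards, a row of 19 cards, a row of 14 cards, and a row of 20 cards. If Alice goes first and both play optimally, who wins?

Alice wins

Nim-sum: 13 XOR 19 XOR 14 XOR 20 = 4.
The nim-sum is 4 ≠ 0, so this is an N-position: the player to move can win; Alice has a winning move.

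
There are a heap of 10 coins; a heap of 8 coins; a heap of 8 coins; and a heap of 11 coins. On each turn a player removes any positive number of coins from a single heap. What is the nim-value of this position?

1

Nim-sum: 10 XOR 8 XOR 8 XOR 11 = 1.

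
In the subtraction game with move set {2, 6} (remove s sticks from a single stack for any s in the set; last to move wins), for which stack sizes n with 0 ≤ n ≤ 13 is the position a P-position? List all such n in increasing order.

0, 1, 4, 5, 8, 9, 12, 13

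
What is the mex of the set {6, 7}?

0 is not in the set, so the mex is 0.

0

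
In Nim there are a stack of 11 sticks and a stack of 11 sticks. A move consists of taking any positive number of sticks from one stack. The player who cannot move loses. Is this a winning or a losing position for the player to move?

Compute the nim-sum pairwise:
11 XOR 11 = 0
The nim-sum is 0, so this is a P-position: the player to move is in a losing position under optimal play.

Losing position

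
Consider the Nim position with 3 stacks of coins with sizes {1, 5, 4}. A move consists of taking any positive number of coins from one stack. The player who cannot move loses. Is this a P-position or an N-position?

P-position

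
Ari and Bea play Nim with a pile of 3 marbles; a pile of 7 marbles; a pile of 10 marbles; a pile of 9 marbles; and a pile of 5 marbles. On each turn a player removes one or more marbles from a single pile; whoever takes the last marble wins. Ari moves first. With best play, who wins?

Ari wins

Nim-sum: 3 XOR 7 XOR 10 XOR 9 XOR 5 = 2.
The nim-sum is 2 ≠ 0, so this is an N-position: the player to move can win; Ari has a winning move.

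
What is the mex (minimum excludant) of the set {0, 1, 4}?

2

The values 0, 1 are all present; 2 is the first non-negative integer missing from the set.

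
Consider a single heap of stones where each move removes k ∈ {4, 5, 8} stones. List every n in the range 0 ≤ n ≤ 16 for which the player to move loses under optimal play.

0, 1, 2, 3, 12, 13, 14, 15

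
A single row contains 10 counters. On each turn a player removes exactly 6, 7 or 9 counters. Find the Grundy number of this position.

1

Compute g(0), g(1), … for moves {6, 7, 9}:
g(0) = mex{} = 0
g(1) = mex{} = 0
g(2) = mex{} = 0
g(3) = mex{} = 0
g(4) = mex{} = 0
g(5) = mex{} = 0
g(6) = mex{0} = 1
g(7) = mex{0} = 1
g(8) = mex{0} = 1
g(9) = mex{0} = 1
g(10) = mex{0} = 1
So g(10) = 1.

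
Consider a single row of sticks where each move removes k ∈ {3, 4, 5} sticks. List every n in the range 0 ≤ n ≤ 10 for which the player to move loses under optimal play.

0, 1, 2, 8, 9, 10

Compute g(0), g(1), … for moves {3, 4, 5}:
k:     0  1  2  3  4  5  6  7  8  9 10
g(k):  0  0  0  1  1  1  2  2  0  0  0
The P-positions (g = 0) in 0..10 are 0, 1, 2, 8, 9, 10.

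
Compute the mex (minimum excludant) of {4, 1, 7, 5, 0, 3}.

2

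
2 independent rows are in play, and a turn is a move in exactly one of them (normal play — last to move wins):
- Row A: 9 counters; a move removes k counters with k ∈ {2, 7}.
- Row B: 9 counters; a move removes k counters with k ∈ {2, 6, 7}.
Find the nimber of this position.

0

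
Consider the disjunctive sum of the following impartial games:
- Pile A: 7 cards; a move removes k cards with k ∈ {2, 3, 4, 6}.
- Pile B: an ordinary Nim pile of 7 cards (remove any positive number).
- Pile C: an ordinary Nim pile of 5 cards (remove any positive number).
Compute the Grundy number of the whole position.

For pile A, compute g(0), g(1), … with moves {2, 3, 4, 6}:
g(0) = mex{} = 0
g(1) = mex{} = 0
g(2) = mex{0} = 1
g(3) = mex{0} = 1
g(4) = mex{0,1} = 2
g(5) = mex{0,1} = 2
g(6) = mex{0,1,2} = 3
g(7) = mex{0,1,2} = 3
So g(7) = 3.
Pile B is a plain Nim pile of size 7, so its Grundy value is 7.
Pile C is a plain Nim pile of size 5, so its Grundy value is 5.
By the Sprague-Grundy theorem, the Grundy value of a sum of independent games is the XOR of the component values.
Combined value = 3 ⊕ 7 ⊕ 5 = 1.

1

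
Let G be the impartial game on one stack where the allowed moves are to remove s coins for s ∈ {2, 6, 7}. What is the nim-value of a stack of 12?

2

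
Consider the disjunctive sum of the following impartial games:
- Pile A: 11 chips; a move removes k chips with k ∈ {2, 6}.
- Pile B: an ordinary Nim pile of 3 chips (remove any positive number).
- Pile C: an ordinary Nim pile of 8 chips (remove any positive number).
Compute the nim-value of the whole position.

10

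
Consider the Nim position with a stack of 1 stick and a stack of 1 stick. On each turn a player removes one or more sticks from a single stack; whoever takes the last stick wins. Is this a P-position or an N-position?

Compute the nim-sum pairwise:
1 ⊕ 1 = 0
The nim-sum is 0, so this is a P-position: the player to move is in a losing position under optimal play.

P-position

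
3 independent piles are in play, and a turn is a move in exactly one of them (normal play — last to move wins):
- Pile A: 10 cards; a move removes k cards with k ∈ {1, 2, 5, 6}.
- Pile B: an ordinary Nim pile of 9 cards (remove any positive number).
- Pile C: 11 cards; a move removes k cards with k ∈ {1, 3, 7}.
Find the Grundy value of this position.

Build the Grundy sequence for pile A with g(k) = mex{g(k−s) : s ∈ {1, 2, 5, 6}, s ≤ k}:
g(0) = mex{} = 0
g(1) = mex{0} = 1
g(2) = mex{0,1} = 2
g(3) = mex{1,2} = 0
g(4) = mex{0,2} = 1
g(5) = mex{0,1} = 2
g(6) = mex{0,1,2} = 3
g(7) = mex{1,2,3} = 0
g(8) = mex{0,2,3} = 1
g(9) = mex{0,1} = 2
g(10) = mex{1,2} = 0
So g(10) = 0.
Pile B is a plain Nim pile of size 9, so its Grundy value is 9.
For pile C, compute g(0), g(1), … with moves {1, 3, 7}:
g(0) = mex{} = 0
g(1) = mex{0} = 1
g(2) = mex{1} = 0
g(3) = mex{0} = 1
g(4) = mex{1} = 0
g(5) = mex{0} = 1
g(6) = mex{1} = 0
g(7) = mex{0} = 1
g(8) = mex{1} = 0
g(9) = mex{0} = 1
g(10) = mex{1} = 0
g(11) = mex{0} = 1
So g(11) = 1.
By the Sprague-Grundy theorem, the Grundy value of a sum of independent games is the XOR of the component values.
Combined value = 0 XOR 9 XOR 1 = 8.

8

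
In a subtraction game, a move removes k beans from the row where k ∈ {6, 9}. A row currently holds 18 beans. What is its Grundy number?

0

Grundy values for subtraction set {6, 9}:
k:     0  1  2  3  4  5  6  7  8  9 10 11 12 13 14 15 16 17 18
g(k):  0  0  0  0  0  0  1  1  1  1  1  1  2  2  2  0  0  0  0
So g(18) = 0.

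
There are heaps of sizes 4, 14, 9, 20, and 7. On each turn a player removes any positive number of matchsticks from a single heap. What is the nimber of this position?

16

Nim-sum: 4 XOR 14 XOR 9 XOR 20 XOR 7 = 16.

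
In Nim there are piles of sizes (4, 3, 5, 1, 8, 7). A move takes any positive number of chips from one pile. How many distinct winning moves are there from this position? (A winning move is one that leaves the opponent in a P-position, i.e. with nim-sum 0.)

1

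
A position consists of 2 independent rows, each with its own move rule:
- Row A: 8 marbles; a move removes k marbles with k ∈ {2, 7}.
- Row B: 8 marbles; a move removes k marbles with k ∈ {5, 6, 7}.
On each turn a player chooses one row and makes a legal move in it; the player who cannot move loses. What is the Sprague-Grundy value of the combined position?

3

For row A, compute g(0), g(1), … with moves {2, 7}:
k:     0  1  2  3  4  5  6  7  8
g(k):  0  0  1  1  0  0  1  1  2
So g(8) = 2.
Build the Grundy sequence for row B with g(k) = mex{g(k−s) : s ∈ {5, 6, 7}, s ≤ k}:
g(0) = mex{} = 0
g(1) = mex{} = 0
g(2) = mex{} = 0
g(3) = mex{} = 0
g(4) = mex{} = 0
g(5) = mex{0} = 1
g(6) = mex{0} = 1
g(7) = mex{0} = 1
g(8) = mex{0} = 1
So g(8) = 1.
By the Sprague-Grundy theorem, the Grundy value of a sum of independent games is the XOR of the component values.
Combined value = 2 XOR 1 = 3.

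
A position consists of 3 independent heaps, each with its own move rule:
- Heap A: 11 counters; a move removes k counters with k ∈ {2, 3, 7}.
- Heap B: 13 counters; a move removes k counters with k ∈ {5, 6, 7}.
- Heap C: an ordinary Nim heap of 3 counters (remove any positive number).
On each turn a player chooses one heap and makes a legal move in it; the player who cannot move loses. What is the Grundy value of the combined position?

3

Grundy values for heap A (subtraction set {2, 3, 7}):
k:     0  1  2  3  4  5  6  7  8  9 10 11
g(k):  0  0  1  1  2  0  0  1  1  2  0  0
So g(11) = 0.
Grundy values for heap B (subtraction set {5, 6, 7}):
g(0) = mex{} = 0
g(1) = mex{} = 0
g(2) = mex{} = 0
g(3) = mex{} = 0
g(4) = mex{} = 0
g(5) = mex{0} = 1
g(6) = mex{0} = 1
g(7) = mex{0} = 1
g(8) = mex{0} = 1
g(9) = mex{0} = 1
g(10) = mex{0,1} = 2
g(11) = mex{0,1} = 2
g(12) = mex{1} = 0
g(13) = mex{1} = 0
So g(13) = 0.
Heap C is a plain Nim heap of size 3, so its Grundy value is 3.
By the Sprague-Grundy theorem, the Grundy value of a sum of independent games is the XOR of the component values.
Combined value = 0 ⊕ 0 ⊕ 3 = 3.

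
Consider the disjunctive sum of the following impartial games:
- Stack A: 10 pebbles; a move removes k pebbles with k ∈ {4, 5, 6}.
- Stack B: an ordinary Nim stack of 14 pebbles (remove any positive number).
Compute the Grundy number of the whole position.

14

For stack A, compute g(0), g(1), … with moves {4, 5, 6}:
k:     0  1  2  3  4  5  6  7  8  9 10
g(k):  0  0  0  0  1  1  1  1  2  2  0
So g(10) = 0.
Stack B is a plain Nim stack of size 14, so its Grundy value is 14.
By the Sprague-Grundy theorem, the Grundy value of a sum of independent games is the XOR of the component values.
Combined value = 0 ⊕ 14 = 14.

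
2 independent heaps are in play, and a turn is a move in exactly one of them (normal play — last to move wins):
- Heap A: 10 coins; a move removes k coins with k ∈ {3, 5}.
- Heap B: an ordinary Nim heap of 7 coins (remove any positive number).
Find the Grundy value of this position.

7

Grundy values for heap A (subtraction set {3, 5}):
g(0) = mex{} = 0
g(1) = mex{} = 0
g(2) = mex{} = 0
g(3) = mex{0} = 1
g(4) = mex{0} = 1
g(5) = mex{0} = 1
g(6) = mex{0,1} = 2
g(7) = mex{0,1} = 2
g(8) = mex{1} = 0
g(9) = mex{1,2} = 0
g(10) = mex{1,2} = 0
So g(10) = 0.
Heap B is a plain Nim heap of size 7, so its Grundy value is 7.
By the Sprague-Grundy theorem, the Grundy value of a sum of independent games is the XOR of the component values.
Combined value = 0 ⊕ 7 = 7.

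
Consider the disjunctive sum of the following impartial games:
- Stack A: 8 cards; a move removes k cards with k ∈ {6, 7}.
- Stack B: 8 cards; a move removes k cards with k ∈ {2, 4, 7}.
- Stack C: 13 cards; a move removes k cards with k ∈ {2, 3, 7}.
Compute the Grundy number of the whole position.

1

For stack A, compute g(0), g(1), … with moves {6, 7}:
g(0) = mex{} = 0
g(1) = mex{} = 0
g(2) = mex{} = 0
g(3) = mex{} = 0
g(4) = mex{} = 0
g(5) = mex{} = 0
g(6) = mex{0} = 1
g(7) = mex{0} = 1
g(8) = mex{0} = 1
So g(8) = 1.
Build the Grundy sequence for stack B with g(k) = mex{g(k−s) : s ∈ {2, 4, 7}, s ≤ k}:
k:     0  1  2  3  4  5  6  7  8
g(k):  0  0  1  1  2  2  0  3  1
So g(8) = 1.
Grundy values for stack C (subtraction set {2, 3, 7}):
g(0) = mex{} = 0
g(1) = mex{} = 0
g(2) = mex{0} = 1
g(3) = mex{0} = 1
g(4) = mex{0,1} = 2
g(5) = mex{1} = 0
g(6) = mex{1,2} = 0
g(7) = mex{0,2} = 1
g(8) = mex{0} = 1
g(9) = mex{0,1} = 2
g(10) = mex{1} = 0
g(11) = mex{1,2} = 0
g(12) = mex{0,2} = 1
g(13) = mex{0} = 1
So g(13) = 1.
The value of a disjunctive sum is the nim-sum of the parts.
Combined value = 1 ⊕ 1 ⊕ 1 = 1.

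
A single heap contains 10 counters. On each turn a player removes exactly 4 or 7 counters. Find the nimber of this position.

2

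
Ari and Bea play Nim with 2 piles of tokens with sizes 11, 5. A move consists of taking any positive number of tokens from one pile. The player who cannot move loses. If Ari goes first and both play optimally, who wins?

Ari wins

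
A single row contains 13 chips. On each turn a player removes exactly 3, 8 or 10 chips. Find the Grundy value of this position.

Compute g(0), g(1), … for moves {3, 8, 10}:
g(0) = mex{} = 0
g(1) = mex{} = 0
g(2) = mex{} = 0
g(3) = mex{0} = 1
g(4) = mex{0} = 1
g(5) = mex{0} = 1
g(6) = mex{1} = 0
g(7) = mex{1} = 0
g(8) = mex{0,1} = 2
g(9) = mex{0} = 1
g(10) = mex{0} = 1
g(11) = mex{0,1,2} = 3
g(12) = mex{0,1} = 2
g(13) = mex{1} = 0
So g(13) = 0.

0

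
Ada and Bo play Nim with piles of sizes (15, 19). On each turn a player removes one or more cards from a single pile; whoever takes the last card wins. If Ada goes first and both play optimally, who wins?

Ada wins

Nim-sum: 15 ⊕ 19 = 28.
The nim-sum is 28 ≠ 0, so this is an N-position: the player to move can win; Ada has a winning move.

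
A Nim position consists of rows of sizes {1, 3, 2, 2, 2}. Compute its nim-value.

Write each in binary and XOR column by column:
  01  (1)
  11  (3)
  10  (2)
  10  (2)
  10  (2)
  --
  00  (0)

0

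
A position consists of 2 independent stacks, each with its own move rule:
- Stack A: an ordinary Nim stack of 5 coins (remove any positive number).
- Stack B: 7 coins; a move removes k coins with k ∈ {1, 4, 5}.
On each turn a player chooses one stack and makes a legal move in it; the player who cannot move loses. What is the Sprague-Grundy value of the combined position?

Stack A is a plain Nim stack of size 5, so its Grundy value is 5.
Build the Grundy sequence for stack B with g(k) = mex{g(k−s) : s ∈ {1, 4, 5}, s ≤ k}:
g(0) = mex{} = 0
g(1) = mex{0} = 1
g(2) = mex{1} = 0
g(3) = mex{0} = 1
g(4) = mex{0,1} = 2
g(5) = mex{0,1,2} = 3
g(6) = mex{0,1,3} = 2
g(7) = mex{0,1,2} = 3
So g(7) = 3.
By the Sprague-Grundy theorem, the Grundy value of a sum of independent games is the XOR of the component values.
Combined value = 5 XOR 3 = 6.

6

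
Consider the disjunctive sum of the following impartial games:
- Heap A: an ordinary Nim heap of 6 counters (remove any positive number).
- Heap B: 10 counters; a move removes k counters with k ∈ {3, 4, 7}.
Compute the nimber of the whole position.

6

Heap A is a plain Nim heap of size 6, so its Grundy value is 6.
Build the Grundy sequence for heap B with g(k) = mex{g(k−s) : s ∈ {3, 4, 7}, s ≤ k}:
k:     0  1  2  3  4  5  6  7  8  9 10
g(k):  0  0  0  1  1  1  2  2  2  3  0
So g(10) = 0.
By the Sprague-Grundy theorem, the Grundy value of a sum of independent games is the XOR of the component values.
Combined value = 6 ⊕ 0 = 6.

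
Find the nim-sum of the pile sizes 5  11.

14

Nim-sum: 5 ^ 11 = 14.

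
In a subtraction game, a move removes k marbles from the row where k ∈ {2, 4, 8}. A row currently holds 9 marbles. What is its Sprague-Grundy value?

1

Build the Grundy sequence with g(k) = mex{g(k−s) : s ∈ {2, 4, 8}, s ≤ k}:
g(0) = mex{} = 0
g(1) = mex{} = 0
g(2) = mex{0} = 1
g(3) = mex{0} = 1
g(4) = mex{0,1} = 2
g(5) = mex{0,1} = 2
g(6) = mex{1,2} = 0
g(7) = mex{1,2} = 0
g(8) = mex{0,2} = 1
g(9) = mex{0,2} = 1
So g(9) = 1.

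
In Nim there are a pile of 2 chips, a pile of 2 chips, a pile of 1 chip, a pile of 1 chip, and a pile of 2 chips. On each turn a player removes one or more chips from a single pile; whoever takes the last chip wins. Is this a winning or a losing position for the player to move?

Winning position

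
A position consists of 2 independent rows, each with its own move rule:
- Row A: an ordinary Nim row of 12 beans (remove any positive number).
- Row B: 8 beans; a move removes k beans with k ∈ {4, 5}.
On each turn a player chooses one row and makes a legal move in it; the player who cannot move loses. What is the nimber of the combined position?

14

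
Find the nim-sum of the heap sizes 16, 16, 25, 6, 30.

In binary:
  10000  (16)
  10000  (16)
  11001  (25)
  00110  (6)
  11110  (30)
  -----
  00001  (1)

1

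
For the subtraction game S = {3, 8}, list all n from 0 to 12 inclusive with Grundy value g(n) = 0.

0, 1, 2, 6, 7, 11, 12

Build the Grundy sequence with g(k) = mex{g(k−s) : s ∈ {3, 8}, s ≤ k}:
g(0) = mex{} = 0
g(1) = mex{} = 0
g(2) = mex{} = 0
g(3) = mex{0} = 1
g(4) = mex{0} = 1
g(5) = mex{0} = 1
g(6) = mex{1} = 0
g(7) = mex{1} = 0
g(8) = mex{0,1} = 2
g(9) = mex{0} = 1
g(10) = mex{0} = 1
g(11) = mex{1,2} = 0
g(12) = mex{1} = 0
The P-positions (g = 0) in 0..12 are 0, 1, 2, 6, 7, 11, 12.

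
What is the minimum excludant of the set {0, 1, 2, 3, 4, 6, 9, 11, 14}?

5

The values 0, 1, 2, 3, 4 are all present; 5 is the first non-negative integer missing from the set.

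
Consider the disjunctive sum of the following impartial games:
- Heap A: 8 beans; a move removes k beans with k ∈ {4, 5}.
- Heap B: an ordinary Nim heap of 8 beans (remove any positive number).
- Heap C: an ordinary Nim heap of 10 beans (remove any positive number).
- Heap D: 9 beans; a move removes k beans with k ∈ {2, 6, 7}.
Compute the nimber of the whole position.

Grundy values for heap A (subtraction set {4, 5}):
g(0) = mex{} = 0
g(1) = mex{} = 0
g(2) = mex{} = 0
g(3) = mex{} = 0
g(4) = mex{0} = 1
g(5) = mex{0} = 1
g(6) = mex{0} = 1
g(7) = mex{0} = 1
g(8) = mex{0,1} = 2
So g(8) = 2.
Heap B is a plain Nim heap of size 8, so its Grundy value is 8.
Heap C is a plain Nim heap of size 10, so its Grundy value is 10.
Grundy values for heap D (subtraction set {2, 6, 7}):
g(0) = mex{} = 0
g(1) = mex{} = 0
g(2) = mex{0} = 1
g(3) = mex{0} = 1
g(4) = mex{1} = 0
g(5) = mex{1} = 0
g(6) = mex{0} = 1
g(7) = mex{0} = 1
g(8) = mex{0,1} = 2
g(9) = mex{1} = 0
So g(9) = 0.
By the Sprague-Grundy theorem, the Grundy value of a sum of independent games is the XOR of the component values.
Combined value = 2 ⊕ 8 ⊕ 10 ⊕ 0 = 0.

0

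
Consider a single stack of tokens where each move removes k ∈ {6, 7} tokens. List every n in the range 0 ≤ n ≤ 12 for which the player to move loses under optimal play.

0, 1, 2, 3, 4, 5

Grundy values for subtraction set {6, 7}:
g(0) = mex{} = 0
g(1) = mex{} = 0
g(2) = mex{} = 0
g(3) = mex{} = 0
g(4) = mex{} = 0
g(5) = mex{} = 0
g(6) = mex{0} = 1
g(7) = mex{0} = 1
g(8) = mex{0} = 1
g(9) = mex{0} = 1
g(10) = mex{0} = 1
g(11) = mex{0} = 1
g(12) = mex{0,1} = 2
The P-positions (g = 0) in 0..12 are 0, 1, 2, 3, 4, 5.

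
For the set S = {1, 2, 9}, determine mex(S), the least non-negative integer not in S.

0

0 is not in the set, so the mex is 0.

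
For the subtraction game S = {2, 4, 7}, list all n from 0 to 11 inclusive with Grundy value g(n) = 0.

Compute g(0), g(1), … for moves {2, 4, 7}:
g(0) = mex{} = 0
g(1) = mex{} = 0
g(2) = mex{0} = 1
g(3) = mex{0} = 1
g(4) = mex{0,1} = 2
g(5) = mex{0,1} = 2
g(6) = mex{1,2} = 0
g(7) = mex{0,1,2} = 3
g(8) = mex{0,2} = 1
g(9) = mex{1,2,3} = 0
g(10) = mex{0,1} = 2
g(11) = mex{0,2,3} = 1
The P-positions (g = 0) in 0..11 are 0, 1, 6, 9.

0, 1, 6, 9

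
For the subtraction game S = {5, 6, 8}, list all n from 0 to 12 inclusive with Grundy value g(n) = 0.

Build the Grundy sequence with g(k) = mex{g(k−s) : s ∈ {5, 6, 8}, s ≤ k}:
k:     0  1  2  3  4  5  6  7  8  9 10 11 12
g(k):  0  0  0  0  0  1  1  1  1  1  2  2  2
The P-positions (g = 0) in 0..12 are 0, 1, 2, 3, 4.

0, 1, 2, 3, 4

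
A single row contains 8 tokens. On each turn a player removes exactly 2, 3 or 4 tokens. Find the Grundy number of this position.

1

Grundy values for subtraction set {2, 3, 4}:
k:     0  1  2  3  4  5  6  7  8
g(k):  0  0  1  1  2  2  0  0  1
So g(8) = 1.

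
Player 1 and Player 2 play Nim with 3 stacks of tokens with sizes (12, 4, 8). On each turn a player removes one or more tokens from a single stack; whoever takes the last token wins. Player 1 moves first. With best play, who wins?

Nim-sum: 12 XOR 4 XOR 8 = 0.
The nim-sum is 0, so this is a P-position: the player to move is in a losing position under optimal play; Player 1 is about to move from it and so loses — Player 2 wins.

Player 2 wins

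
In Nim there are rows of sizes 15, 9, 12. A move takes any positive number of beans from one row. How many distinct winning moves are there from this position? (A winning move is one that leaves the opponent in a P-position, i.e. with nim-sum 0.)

Compute the nim-sum pairwise:
15 ⊕ 9 = 6
6 ⊕ 12 = 10
The overall nim-sum is X = 10. A row of size p has a winning move iff p XOR X < p (reduce it to p XOR X).
  15: 15 XOR 10 = 5 < 15 — winning move (to 5).
  9: 9 XOR 10 = 3 < 9 — winning move (to 3).
  12: 12 XOR 10 = 6 < 12 — winning move (to 6).
That gives 3 winning moves.

3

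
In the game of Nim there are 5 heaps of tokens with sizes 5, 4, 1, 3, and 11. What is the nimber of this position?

Nim-sum: 5 XOR 4 XOR 1 XOR 3 XOR 11 = 8.

8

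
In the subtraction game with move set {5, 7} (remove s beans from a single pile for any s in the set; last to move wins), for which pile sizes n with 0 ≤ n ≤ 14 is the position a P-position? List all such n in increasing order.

0, 1, 2, 3, 4, 12, 13, 14

Compute g(0), g(1), … for moves {5, 7}:
g(0) = mex{} = 0
g(1) = mex{} = 0
g(2) = mex{} = 0
g(3) = mex{} = 0
g(4) = mex{} = 0
g(5) = mex{0} = 1
g(6) = mex{0} = 1
g(7) = mex{0} = 1
g(8) = mex{0} = 1
g(9) = mex{0} = 1
g(10) = mex{0,1} = 2
g(11) = mex{0,1} = 2
g(12) = mex{1} = 0
g(13) = mex{1} = 0
g(14) = mex{1} = 0
The P-positions (g = 0) in 0..14 are 0, 1, 2, 3, 4, 12, 13, 14.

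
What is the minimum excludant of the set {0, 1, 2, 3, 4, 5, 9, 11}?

The values 0, 1, 2, 3, 4, 5 are all present; 6 is the first non-negative integer missing from the set.

6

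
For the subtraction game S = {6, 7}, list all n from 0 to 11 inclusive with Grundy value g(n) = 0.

Build the Grundy sequence with g(k) = mex{g(k−s) : s ∈ {6, 7}, s ≤ k}:
k:     0  1  2  3  4  5  6  7  8  9 10 11
g(k):  0  0  0  0  0  0  1  1  1  1  1  1
The P-positions (g = 0) in 0..11 are 0, 1, 2, 3, 4, 5.

0, 1, 2, 3, 4, 5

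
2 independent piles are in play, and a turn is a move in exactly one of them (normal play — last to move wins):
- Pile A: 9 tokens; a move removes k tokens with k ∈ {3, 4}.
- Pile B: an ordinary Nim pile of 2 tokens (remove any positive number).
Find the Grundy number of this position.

Grundy values for pile A (subtraction set {3, 4}):
g(0) = mex{} = 0
g(1) = mex{} = 0
g(2) = mex{} = 0
g(3) = mex{0} = 1
g(4) = mex{0} = 1
g(5) = mex{0} = 1
g(6) = mex{0,1} = 2
g(7) = mex{1} = 0
g(8) = mex{1} = 0
g(9) = mex{1,2} = 0
So g(9) = 0.
Pile B is a plain Nim pile of size 2, so its Grundy value is 2.
The value of a disjunctive sum is the nim-sum of the parts.
Combined value = 0 XOR 2 = 2.

2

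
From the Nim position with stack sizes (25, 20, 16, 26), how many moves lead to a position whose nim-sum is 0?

Bitwise XOR of the heap sizes:
  11001  (25)
  10100  (20)
  10000  (16)
  11010  (26)
  -----
  00111  (7)
The overall nim-sum is X = 7. A stack of size p has a winning move iff p XOR X < p (reduce it to p XOR X).
  25: 25 XOR 7 = 30 ≥ 25 — no move.
  20: 20 XOR 7 = 19 < 20 — winning move (to 19).
  16: 16 XOR 7 = 23 ≥ 16 — no move.
  26: 26 XOR 7 = 29 ≥ 26 — no move.
That gives 1 winning move.

1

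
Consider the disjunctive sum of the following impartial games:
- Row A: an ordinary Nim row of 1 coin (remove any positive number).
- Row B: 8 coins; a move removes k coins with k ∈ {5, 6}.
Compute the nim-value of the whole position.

0

Row A is a plain Nim row of size 1, so its Grundy value is 1.
Grundy values for row B (subtraction set {5, 6}):
g(0) = mex{} = 0
g(1) = mex{} = 0
g(2) = mex{} = 0
g(3) = mex{} = 0
g(4) = mex{} = 0
g(5) = mex{0} = 1
g(6) = mex{0} = 1
g(7) = mex{0} = 1
g(8) = mex{0} = 1
So g(8) = 1.
The value of a disjunctive sum is the nim-sum of the parts.
Combined value = 1 ⊕ 1 = 0.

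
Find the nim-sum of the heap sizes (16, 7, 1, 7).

Compute the nim-sum pairwise:
16 ⊕ 7 = 23
23 ⊕ 1 = 22
22 ⊕ 7 = 17

17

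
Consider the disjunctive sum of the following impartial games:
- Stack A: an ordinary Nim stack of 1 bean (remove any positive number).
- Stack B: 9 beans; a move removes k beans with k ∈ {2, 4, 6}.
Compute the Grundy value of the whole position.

Stack A is a plain Nim stack of size 1, so its Grundy value is 1.
Build the Grundy sequence for stack B with g(k) = mex{g(k−s) : s ∈ {2, 4, 6}, s ≤ k}:
k:     0  1  2  3  4  5  6  7  8  9
g(k):  0  0  1  1  2  2  3  3  0  0
So g(9) = 0.
By the Sprague-Grundy theorem, the Grundy value of a sum of independent games is the XOR of the component values.
Combined value = 1 ⊕ 0 = 1.

1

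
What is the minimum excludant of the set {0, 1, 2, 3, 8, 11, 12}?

4

The values 0, 1, 2, 3 are all present; 4 is the first non-negative integer missing from the set.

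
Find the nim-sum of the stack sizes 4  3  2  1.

Nim-sum: 4 ^ 3 ^ 2 ^ 1 = 4.

4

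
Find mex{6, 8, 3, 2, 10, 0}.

0 is in the set but 1 is not, so the mex is 1.

1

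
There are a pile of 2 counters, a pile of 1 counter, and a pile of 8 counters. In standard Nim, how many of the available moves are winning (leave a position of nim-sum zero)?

1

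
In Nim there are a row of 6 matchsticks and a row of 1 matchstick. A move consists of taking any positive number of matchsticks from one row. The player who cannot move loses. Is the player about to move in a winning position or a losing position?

Winning position

Nim-sum: 6 ⊕ 1 = 7.
The nim-sum is 7 ≠ 0, so this is an N-position: the player to move can win.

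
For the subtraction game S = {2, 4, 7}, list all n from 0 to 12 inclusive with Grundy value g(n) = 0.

0, 1, 6, 9, 12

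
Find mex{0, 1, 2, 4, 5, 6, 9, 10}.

3

The values 0, 1, 2 are all present; 3 is the first non-negative integer missing from the set.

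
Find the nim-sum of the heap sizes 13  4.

9

Compute the nim-sum pairwise:
13 ⊕ 4 = 9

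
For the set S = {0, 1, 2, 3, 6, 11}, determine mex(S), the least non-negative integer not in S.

The values 0, 1, 2, 3 are all present; 4 is the first non-negative integer missing from the set.

4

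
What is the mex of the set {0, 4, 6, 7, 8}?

1

0 is in the set but 1 is not, so the mex is 1.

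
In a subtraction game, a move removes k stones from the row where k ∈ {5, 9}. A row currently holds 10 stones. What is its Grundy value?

2

Compute g(0), g(1), … for moves {5, 9}:
g(0) = mex{} = 0
g(1) = mex{} = 0
g(2) = mex{} = 0
g(3) = mex{} = 0
g(4) = mex{} = 0
g(5) = mex{0} = 1
g(6) = mex{0} = 1
g(7) = mex{0} = 1
g(8) = mex{0} = 1
g(9) = mex{0} = 1
g(10) = mex{0,1} = 2
So g(10) = 2.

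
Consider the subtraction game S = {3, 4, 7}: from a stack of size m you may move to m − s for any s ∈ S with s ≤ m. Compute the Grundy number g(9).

3

Grundy values for subtraction set {3, 4, 7}:
g(0) = mex{} = 0
g(1) = mex{} = 0
g(2) = mex{} = 0
g(3) = mex{0} = 1
g(4) = mex{0} = 1
g(5) = mex{0} = 1
g(6) = mex{0,1} = 2
g(7) = mex{0,1} = 2
g(8) = mex{0,1} = 2
g(9) = mex{0,1,2} = 3
So g(9) = 3.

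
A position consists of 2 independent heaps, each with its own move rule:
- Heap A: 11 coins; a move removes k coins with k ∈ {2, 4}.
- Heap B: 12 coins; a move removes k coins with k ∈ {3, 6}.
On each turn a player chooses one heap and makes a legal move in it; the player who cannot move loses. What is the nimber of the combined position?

3

For heap A, compute g(0), g(1), … with moves {2, 4}:
k:     0  1  2  3  4  5  6  7  8  9 10 11
g(k):  0  0  1  1  2  2  0  0  1  1  2  2
So g(11) = 2.
Build the Grundy sequence for heap B with g(k) = mex{g(k−s) : s ∈ {3, 6}, s ≤ k}:
g(0) = mex{} = 0
g(1) = mex{} = 0
g(2) = mex{} = 0
g(3) = mex{0} = 1
g(4) = mex{0} = 1
g(5) = mex{0} = 1
g(6) = mex{0,1} = 2
g(7) = mex{0,1} = 2
g(8) = mex{0,1} = 2
g(9) = mex{1,2} = 0
g(10) = mex{1,2} = 0
g(11) = mex{1,2} = 0
g(12) = mex{0,2} = 1
So g(12) = 1.
By the Sprague-Grundy theorem, the Grundy value of a sum of independent games is the XOR of the component values.
Combined value = 2 XOR 1 = 3.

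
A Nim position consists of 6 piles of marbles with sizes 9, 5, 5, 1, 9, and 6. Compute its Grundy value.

7

Nim-sum: 9 XOR 5 XOR 5 XOR 1 XOR 9 XOR 6 = 7.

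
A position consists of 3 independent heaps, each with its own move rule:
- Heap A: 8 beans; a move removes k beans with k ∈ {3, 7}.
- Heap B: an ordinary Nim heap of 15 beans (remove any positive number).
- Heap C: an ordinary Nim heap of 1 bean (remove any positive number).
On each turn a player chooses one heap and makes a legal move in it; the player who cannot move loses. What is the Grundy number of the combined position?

12

Grundy values for heap A (subtraction set {3, 7}):
g(0) = mex{} = 0
g(1) = mex{} = 0
g(2) = mex{} = 0
g(3) = mex{0} = 1
g(4) = mex{0} = 1
g(5) = mex{0} = 1
g(6) = mex{1} = 0
g(7) = mex{0,1} = 2
g(8) = mex{0,1} = 2
So g(8) = 2.
Heap B is a plain Nim heap of size 15, so its Grundy value is 15.
Heap C is a plain Nim heap of size 1, so its Grundy value is 1.
The value of a disjunctive sum is the nim-sum of the parts.
Combined value = 2 XOR 15 XOR 1 = 12.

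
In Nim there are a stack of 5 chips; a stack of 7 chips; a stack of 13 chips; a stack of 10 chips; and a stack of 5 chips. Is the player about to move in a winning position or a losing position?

Losing position

Nim-sum: 5 XOR 7 XOR 13 XOR 10 XOR 5 = 0.
The nim-sum is 0, so this is a P-position: the player to move is in a losing position under optimal play.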